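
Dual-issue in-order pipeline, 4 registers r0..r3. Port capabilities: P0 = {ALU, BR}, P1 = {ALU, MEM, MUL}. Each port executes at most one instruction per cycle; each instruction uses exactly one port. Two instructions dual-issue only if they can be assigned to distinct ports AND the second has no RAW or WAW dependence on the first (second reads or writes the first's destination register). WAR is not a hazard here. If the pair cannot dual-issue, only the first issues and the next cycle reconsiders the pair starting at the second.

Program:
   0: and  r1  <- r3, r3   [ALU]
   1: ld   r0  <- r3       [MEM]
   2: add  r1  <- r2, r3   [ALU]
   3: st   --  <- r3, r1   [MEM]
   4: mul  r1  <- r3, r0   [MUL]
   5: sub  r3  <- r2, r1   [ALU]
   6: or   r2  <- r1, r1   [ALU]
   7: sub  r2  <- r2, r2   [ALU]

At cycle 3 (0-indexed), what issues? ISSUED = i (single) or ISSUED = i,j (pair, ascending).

t=0 i0&i1:and.ALU+ld.MEM ; dual
t=1 i2:add.ALU ; RAW r1
t=2 i3:st.MEM ; no-port MEM/MUL
t=3 i4:mul.MUL ; RAW r1
t=4 i5&i6:sub.ALU+or.ALU ; dual
t=5 i7:sub.ALU ; tail

ISSUED = 4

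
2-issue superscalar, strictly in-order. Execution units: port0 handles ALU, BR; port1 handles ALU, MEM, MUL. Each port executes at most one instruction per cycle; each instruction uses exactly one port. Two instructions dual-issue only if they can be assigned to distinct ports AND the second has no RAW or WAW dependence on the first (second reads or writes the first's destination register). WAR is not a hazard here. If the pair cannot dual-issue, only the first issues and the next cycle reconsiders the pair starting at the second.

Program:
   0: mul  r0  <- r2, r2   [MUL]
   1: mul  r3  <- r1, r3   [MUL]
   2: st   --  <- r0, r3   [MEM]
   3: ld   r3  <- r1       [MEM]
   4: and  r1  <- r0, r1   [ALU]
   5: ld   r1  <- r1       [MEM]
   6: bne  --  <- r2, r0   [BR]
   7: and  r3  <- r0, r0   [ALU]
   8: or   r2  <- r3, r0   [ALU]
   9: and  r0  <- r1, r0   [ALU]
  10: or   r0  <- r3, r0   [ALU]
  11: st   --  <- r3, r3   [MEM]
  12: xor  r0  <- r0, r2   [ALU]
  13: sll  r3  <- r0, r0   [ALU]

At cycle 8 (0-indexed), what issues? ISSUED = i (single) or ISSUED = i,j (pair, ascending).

c0: i0 mul.MUL  no-port MUL/MUL
c1: i1 mul.MUL  no-port MUL/MEM
c2: i2 st.MEM  no-port MEM/MEM
c3: i3+i4 ld.MEM/and.ALU  2-wide
c4: i5+i6 ld.MEM/bne.BR  2-wide
c5: i7 and.ALU  RAW r3
c6: i8+i9 or.ALU/and.ALU  2-wide
c7: i10+i11 or.ALU/st.MEM  2-wide
c8: i12 xor.ALU  RAW r0
c9: i13 sll.ALU  tail

ISSUED = 12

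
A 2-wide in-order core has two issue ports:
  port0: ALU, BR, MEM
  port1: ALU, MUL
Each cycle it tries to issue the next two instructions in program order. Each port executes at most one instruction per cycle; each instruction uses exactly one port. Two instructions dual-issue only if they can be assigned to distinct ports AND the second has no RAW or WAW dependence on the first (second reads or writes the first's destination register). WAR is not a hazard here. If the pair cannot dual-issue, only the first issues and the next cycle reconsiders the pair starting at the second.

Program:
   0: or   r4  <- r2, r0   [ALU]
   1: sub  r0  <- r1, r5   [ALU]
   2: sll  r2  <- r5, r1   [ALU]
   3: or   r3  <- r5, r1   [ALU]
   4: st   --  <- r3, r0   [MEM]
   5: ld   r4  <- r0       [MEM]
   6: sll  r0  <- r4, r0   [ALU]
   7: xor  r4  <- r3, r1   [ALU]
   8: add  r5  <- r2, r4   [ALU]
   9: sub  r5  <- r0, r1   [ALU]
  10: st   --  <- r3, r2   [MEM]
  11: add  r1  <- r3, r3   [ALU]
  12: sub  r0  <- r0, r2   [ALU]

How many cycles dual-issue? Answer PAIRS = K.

PAIRS = 5

#0 head=0: or+sub i0&i1 2-wide
#1 head=2: sll+or i2&i3 2-wide
#2 head=4: st i4 no-port MEM/MEM
#3 head=5: ld i5 RAW r4
#4 head=6: sll+xor i6&i7 2-wide
#5 head=8: add i8 WAW r5
#6 head=9: sub+st i9&i10 2-wide
#7 head=11: add+sub i11&i12 2-wide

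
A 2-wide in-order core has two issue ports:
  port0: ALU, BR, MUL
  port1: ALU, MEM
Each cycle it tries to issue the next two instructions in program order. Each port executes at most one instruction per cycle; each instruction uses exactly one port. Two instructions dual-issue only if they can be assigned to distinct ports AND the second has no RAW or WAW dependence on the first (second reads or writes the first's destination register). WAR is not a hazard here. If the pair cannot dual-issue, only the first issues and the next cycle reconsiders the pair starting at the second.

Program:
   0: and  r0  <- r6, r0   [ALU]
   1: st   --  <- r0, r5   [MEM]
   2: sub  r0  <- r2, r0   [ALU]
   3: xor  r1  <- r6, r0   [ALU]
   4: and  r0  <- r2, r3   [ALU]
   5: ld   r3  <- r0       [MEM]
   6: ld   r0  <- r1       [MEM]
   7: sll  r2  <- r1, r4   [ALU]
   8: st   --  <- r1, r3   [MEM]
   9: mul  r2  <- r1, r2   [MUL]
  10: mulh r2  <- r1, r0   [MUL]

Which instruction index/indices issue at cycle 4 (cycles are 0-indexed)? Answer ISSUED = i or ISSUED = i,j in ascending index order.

ISSUED = 6,7

c0: i0 and.ALU  RAW r0
c1: i1,i2 st.MEM/sub.ALU  pair
c2: i3,i4 xor.ALU/and.ALU  pair
c3: i5 ld.MEM  no-port MEM/MEM
c4: i6,i7 ld.MEM/sll.ALU  pair
c5: i8,i9 st.MEM/mul.MUL  pair
c6: i10 mulh.MUL  tail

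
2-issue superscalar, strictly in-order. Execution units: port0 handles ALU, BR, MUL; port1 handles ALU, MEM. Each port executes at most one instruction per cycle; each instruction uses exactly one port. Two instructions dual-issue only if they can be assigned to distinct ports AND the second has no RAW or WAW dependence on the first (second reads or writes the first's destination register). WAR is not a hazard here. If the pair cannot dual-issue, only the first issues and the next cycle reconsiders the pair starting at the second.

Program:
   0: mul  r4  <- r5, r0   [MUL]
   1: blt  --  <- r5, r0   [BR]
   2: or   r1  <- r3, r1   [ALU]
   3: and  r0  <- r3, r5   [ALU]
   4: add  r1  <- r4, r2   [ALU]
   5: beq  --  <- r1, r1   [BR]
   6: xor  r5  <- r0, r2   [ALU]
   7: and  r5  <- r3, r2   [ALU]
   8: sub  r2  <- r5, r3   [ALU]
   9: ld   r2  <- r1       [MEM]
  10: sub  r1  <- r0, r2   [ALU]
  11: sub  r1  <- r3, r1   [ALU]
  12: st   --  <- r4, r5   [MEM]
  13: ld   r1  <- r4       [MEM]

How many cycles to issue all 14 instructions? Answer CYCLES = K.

#0 head=0: mul.MUL i0 no-port MUL/BR
#1 head=1: blt.BR or.ALU i1,i2 pair
#2 head=3: and.ALU add.ALU i3,i4 pair
#3 head=5: beq.BR xor.ALU i5,i6 pair
#4 head=7: and.ALU i7 RAW r5
#5 head=8: sub.ALU i8 WAW r2
#6 head=9: ld.MEM i9 RAW r2
#7 head=10: sub.ALU i10 RAW+WAW r1
#8 head=11: sub.ALU st.MEM i11,i12 pair
#9 head=13: ld.MEM i13 tail

CYCLES = 10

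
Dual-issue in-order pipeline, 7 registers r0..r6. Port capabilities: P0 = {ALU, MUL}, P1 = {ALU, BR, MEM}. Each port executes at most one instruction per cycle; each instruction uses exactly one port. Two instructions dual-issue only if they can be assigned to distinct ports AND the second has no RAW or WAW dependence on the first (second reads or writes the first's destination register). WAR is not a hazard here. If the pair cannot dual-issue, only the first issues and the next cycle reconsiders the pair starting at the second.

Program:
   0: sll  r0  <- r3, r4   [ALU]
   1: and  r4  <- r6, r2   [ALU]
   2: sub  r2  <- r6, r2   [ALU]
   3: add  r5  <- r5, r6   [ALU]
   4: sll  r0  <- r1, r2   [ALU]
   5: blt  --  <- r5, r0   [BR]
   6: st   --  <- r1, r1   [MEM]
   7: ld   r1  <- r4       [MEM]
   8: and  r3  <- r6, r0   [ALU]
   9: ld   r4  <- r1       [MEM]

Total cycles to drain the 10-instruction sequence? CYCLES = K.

[0] i0&i1  sll.ALU/and.ALU  -- dual
[1] i2&i3  sub.ALU/add.ALU  -- dual
[2] i4  sll.ALU  -- RAW r0
[3] i5  blt.BR  -- no-port BR/MEM
[4] i6  st.MEM  -- no-port MEM/MEM
[5] i7&i8  ld.MEM/and.ALU  -- dual
[6] i9  ld.MEM  -- tail

CYCLES = 7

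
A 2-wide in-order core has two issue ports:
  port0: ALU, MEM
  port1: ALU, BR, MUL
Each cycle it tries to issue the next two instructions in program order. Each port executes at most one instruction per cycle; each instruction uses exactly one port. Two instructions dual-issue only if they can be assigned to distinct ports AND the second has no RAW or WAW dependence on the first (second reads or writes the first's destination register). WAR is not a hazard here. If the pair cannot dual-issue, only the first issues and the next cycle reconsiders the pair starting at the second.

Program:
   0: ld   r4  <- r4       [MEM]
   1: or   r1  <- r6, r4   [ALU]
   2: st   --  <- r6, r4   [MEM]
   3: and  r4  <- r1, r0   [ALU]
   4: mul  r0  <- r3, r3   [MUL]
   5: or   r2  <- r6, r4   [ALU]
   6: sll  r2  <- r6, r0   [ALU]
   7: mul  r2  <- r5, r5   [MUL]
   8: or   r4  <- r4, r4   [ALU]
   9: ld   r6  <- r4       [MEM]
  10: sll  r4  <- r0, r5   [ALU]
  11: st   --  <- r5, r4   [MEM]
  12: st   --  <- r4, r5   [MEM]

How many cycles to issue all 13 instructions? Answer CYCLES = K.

CYCLES = 9

t=0 i0:ld.MEM ; RAW r4
t=1 i1+i2:or.ALU st.MEM ; 2-wide
t=2 i3+i4:and.ALU mul.MUL ; 2-wide
t=3 i5:or.ALU ; WAW r2
t=4 i6:sll.ALU ; WAW r2
t=5 i7+i8:mul.MUL or.ALU ; 2-wide
t=6 i9+i10:ld.MEM sll.ALU ; 2-wide
t=7 i11:st.MEM ; no-port MEM/MEM
t=8 i12:st.MEM ; tail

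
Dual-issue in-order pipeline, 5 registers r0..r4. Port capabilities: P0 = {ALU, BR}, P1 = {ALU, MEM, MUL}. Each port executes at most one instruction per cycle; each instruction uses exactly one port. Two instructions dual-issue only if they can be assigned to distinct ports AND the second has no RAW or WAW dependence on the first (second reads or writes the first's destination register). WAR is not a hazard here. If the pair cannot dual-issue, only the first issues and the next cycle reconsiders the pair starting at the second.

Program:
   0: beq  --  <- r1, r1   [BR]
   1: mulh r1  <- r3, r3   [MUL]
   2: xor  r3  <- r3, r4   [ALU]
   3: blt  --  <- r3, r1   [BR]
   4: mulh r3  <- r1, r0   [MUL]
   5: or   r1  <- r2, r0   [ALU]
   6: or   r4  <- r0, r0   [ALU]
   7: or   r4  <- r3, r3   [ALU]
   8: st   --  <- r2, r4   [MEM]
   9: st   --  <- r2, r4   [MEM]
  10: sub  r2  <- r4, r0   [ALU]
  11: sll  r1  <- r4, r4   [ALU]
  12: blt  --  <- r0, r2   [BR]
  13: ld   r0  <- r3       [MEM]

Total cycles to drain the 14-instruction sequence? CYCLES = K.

CYCLES = 9

[0] i0&i1  beq+mulh  -- pair
[1] i2  xor  -- RAW r3
[2] i3&i4  blt+mulh  -- pair
[3] i5&i6  or+or  -- pair
[4] i7  or  -- RAW r4
[5] i8  st  -- no-port MEM/MEM
[6] i9&i10  st+sub  -- pair
[7] i11&i12  sll+blt  -- pair
[8] i13  ld  -- tail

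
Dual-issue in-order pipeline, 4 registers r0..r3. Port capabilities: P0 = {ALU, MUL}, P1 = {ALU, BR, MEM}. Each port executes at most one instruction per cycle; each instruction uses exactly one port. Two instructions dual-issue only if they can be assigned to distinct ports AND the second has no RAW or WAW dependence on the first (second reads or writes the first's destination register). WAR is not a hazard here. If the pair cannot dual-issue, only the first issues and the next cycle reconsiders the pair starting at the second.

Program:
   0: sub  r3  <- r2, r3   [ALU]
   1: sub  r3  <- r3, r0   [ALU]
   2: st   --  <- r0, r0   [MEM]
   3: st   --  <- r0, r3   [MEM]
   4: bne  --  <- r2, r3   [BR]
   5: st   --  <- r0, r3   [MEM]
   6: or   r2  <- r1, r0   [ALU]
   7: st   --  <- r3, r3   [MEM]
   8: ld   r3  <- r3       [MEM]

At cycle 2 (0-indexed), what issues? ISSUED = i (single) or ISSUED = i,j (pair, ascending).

0. sub @i0  | RAW+WAW r3
1. sub st @i1+i2  | dual
2. st @i3  | no-port MEM/BR
3. bne @i4  | no-port BR/MEM
4. st or @i5+i6  | dual
5. st @i7  | no-port MEM/MEM
6. ld @i8  | tail

ISSUED = 3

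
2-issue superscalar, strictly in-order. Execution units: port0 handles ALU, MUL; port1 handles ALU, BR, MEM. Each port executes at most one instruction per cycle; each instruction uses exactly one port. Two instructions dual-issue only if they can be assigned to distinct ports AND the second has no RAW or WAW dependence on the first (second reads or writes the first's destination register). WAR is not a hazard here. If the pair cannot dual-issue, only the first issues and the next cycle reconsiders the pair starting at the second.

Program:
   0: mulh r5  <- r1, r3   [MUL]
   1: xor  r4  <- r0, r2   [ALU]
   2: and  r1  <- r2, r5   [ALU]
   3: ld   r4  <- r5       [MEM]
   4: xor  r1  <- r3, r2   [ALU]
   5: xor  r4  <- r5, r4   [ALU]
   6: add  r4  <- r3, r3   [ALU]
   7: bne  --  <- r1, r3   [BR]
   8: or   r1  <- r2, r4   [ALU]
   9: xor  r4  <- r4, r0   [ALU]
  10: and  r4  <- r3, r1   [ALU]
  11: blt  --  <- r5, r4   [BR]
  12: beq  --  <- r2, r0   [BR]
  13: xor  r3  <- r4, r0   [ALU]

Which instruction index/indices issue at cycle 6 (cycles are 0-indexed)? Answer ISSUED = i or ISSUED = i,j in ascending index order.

ISSUED = 11

t=0 i0&i1:mulh xor ; dual
t=1 i2&i3:and ld ; dual
t=2 i4&i5:xor xor ; dual
t=3 i6&i7:add bne ; dual
t=4 i8&i9:or xor ; dual
t=5 i10:and ; RAW r4
t=6 i11:blt ; no-port BR/BR
t=7 i12&i13:beq xor ; dual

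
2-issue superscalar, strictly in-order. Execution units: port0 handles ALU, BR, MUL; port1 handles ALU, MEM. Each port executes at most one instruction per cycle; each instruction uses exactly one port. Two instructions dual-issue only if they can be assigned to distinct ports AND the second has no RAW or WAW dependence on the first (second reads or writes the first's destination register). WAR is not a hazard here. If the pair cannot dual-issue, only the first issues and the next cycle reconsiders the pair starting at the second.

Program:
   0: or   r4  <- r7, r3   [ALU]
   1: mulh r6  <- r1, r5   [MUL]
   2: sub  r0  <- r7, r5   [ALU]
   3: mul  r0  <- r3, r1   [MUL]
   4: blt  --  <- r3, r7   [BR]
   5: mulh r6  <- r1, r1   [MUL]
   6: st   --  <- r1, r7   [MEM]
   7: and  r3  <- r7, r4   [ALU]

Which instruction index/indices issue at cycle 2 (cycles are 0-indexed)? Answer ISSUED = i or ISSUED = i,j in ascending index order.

ISSUED = 3

#0 head=0: or+mulh i0/i1 dual
#1 head=2: sub i2 WAW r0
#2 head=3: mul i3 no-port MUL/BR
#3 head=4: blt i4 no-port BR/MUL
#4 head=5: mulh+st i5/i6 dual
#5 head=7: and i7 tail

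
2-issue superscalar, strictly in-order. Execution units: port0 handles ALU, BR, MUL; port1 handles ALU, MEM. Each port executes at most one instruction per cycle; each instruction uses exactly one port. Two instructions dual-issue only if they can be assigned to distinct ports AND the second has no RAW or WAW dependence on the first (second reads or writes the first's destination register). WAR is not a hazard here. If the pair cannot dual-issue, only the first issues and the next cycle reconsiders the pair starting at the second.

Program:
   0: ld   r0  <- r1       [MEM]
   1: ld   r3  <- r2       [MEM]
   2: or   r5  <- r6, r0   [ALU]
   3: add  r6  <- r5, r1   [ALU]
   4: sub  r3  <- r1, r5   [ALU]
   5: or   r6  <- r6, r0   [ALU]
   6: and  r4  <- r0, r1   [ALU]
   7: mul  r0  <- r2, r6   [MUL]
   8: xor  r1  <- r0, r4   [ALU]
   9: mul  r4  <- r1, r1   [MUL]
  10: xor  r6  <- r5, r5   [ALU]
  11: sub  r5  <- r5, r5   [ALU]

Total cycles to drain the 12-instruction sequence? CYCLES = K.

CYCLES = 8

0. ld.MEM @i0  | no-port MEM/MEM
1. ld.MEM+or.ALU @i1+i2  | pair
2. add.ALU+sub.ALU @i3+i4  | pair
3. or.ALU+and.ALU @i5+i6  | pair
4. mul.MUL @i7  | RAW r0
5. xor.ALU @i8  | RAW r1
6. mul.MUL+xor.ALU @i9+i10  | pair
7. sub.ALU @i11  | tail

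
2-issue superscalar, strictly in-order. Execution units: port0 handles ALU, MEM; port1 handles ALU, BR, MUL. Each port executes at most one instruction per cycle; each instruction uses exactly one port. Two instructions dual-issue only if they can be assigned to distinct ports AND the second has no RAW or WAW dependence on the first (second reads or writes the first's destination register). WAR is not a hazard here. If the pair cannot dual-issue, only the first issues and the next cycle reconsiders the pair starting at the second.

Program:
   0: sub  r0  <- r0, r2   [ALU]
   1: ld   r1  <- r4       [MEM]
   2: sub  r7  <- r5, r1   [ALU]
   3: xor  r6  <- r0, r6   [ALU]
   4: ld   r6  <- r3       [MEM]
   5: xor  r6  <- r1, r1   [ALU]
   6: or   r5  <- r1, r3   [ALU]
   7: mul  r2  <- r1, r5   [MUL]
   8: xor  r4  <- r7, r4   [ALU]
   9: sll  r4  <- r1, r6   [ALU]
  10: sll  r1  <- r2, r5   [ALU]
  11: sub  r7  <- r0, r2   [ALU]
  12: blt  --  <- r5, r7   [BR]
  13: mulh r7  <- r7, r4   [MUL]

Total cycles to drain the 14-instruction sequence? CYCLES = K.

CYCLES = 9

[0] i0/i1  sub.ALU/ld.MEM  -- pair
[1] i2/i3  sub.ALU/xor.ALU  -- pair
[2] i4  ld.MEM  -- WAW r6
[3] i5/i6  xor.ALU/or.ALU  -- pair
[4] i7/i8  mul.MUL/xor.ALU  -- pair
[5] i9/i10  sll.ALU/sll.ALU  -- pair
[6] i11  sub.ALU  -- RAW r7
[7] i12  blt.BR  -- no-port BR/MUL
[8] i13  mulh.MUL  -- tail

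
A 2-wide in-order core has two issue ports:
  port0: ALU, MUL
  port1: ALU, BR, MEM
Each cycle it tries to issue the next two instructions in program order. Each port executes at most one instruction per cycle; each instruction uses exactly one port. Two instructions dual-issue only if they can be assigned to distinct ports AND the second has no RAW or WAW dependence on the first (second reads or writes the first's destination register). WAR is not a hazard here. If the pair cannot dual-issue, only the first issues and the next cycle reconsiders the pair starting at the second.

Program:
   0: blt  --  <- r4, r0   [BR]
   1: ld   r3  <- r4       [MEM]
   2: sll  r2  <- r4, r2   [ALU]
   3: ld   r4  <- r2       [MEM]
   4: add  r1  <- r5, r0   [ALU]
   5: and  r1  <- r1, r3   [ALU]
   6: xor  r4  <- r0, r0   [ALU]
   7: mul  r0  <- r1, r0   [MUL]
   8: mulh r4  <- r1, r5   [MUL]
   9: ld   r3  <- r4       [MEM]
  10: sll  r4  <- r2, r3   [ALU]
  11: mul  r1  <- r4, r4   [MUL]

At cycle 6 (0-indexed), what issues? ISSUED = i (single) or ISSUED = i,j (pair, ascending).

ISSUED = 9

t=0 i0:blt.BR ; no-port BR/MEM
t=1 i1+i2:ld.MEM sll.ALU ; pair
t=2 i3+i4:ld.MEM add.ALU ; pair
t=3 i5+i6:and.ALU xor.ALU ; pair
t=4 i7:mul.MUL ; no-port MUL/MUL
t=5 i8:mulh.MUL ; RAW r4
t=6 i9:ld.MEM ; RAW r3
t=7 i10:sll.ALU ; RAW r4
t=8 i11:mul.MUL ; tail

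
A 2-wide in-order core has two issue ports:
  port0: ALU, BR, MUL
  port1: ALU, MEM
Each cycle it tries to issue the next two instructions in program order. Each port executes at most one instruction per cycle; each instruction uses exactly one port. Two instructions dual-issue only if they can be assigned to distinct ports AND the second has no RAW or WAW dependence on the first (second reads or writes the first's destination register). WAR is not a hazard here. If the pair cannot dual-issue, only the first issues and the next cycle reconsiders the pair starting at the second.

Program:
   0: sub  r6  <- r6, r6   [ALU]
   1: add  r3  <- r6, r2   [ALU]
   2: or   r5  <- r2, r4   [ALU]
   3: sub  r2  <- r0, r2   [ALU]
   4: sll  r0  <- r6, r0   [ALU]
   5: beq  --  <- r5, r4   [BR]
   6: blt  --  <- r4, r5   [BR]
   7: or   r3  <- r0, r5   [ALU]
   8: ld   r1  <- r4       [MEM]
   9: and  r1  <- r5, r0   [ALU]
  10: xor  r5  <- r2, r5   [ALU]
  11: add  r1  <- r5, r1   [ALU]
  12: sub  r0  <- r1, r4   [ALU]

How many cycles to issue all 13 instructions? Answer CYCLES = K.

CYCLES = 9

t=0 i0:sub.ALU ; RAW r6
t=1 i1+i2:add.ALU;or.ALU ; pair
t=2 i3+i4:sub.ALU;sll.ALU ; pair
t=3 i5:beq.BR ; no-port BR/BR
t=4 i6+i7:blt.BR;or.ALU ; pair
t=5 i8:ld.MEM ; WAW r1
t=6 i9+i10:and.ALU;xor.ALU ; pair
t=7 i11:add.ALU ; RAW r1
t=8 i12:sub.ALU ; tail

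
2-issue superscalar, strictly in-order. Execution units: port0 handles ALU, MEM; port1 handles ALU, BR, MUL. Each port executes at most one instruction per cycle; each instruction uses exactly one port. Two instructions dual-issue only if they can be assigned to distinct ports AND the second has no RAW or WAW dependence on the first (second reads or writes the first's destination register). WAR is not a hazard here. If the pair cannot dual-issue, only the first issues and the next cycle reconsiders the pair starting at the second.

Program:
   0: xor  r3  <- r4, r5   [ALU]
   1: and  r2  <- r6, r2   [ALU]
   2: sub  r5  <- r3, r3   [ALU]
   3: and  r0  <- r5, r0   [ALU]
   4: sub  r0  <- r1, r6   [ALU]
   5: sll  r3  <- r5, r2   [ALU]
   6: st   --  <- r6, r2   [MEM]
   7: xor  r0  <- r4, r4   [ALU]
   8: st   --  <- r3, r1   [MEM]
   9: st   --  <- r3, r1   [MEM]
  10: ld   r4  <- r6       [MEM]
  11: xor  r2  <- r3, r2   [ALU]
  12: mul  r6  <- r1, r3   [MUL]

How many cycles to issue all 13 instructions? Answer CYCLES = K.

CYCLES = 9

  cy0 -> i0,i1 (xor and) 2-wide
  cy1 -> i2 (sub) RAW r5
  cy2 -> i3 (and) WAW r0
  cy3 -> i4,i5 (sub sll) 2-wide
  cy4 -> i6,i7 (st xor) 2-wide
  cy5 -> i8 (st) no-port MEM/MEM
  cy6 -> i9 (st) no-port MEM/MEM
  cy7 -> i10,i11 (ld xor) 2-wide
  cy8 -> i12 (mul) tail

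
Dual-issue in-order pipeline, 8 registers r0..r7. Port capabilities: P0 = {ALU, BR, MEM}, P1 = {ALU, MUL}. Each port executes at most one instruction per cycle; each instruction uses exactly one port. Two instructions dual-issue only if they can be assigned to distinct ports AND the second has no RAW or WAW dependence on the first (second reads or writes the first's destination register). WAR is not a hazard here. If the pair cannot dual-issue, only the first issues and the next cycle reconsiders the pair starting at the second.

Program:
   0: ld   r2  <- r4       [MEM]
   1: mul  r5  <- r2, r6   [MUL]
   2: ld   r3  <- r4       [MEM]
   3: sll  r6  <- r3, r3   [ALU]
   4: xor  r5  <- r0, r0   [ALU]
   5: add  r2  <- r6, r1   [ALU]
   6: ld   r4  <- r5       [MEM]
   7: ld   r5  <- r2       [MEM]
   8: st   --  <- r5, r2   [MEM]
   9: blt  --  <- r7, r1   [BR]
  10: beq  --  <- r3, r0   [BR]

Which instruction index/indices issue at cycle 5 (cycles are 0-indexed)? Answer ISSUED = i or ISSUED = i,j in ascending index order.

[0] i0  ld.MEM  -- RAW r2
[1] i1,i2  mul.MUL ld.MEM  -- pair
[2] i3,i4  sll.ALU xor.ALU  -- pair
[3] i5,i6  add.ALU ld.MEM  -- pair
[4] i7  ld.MEM  -- no-port MEM/MEM
[5] i8  st.MEM  -- no-port MEM/BR
[6] i9  blt.BR  -- no-port BR/BR
[7] i10  beq.BR  -- tail

ISSUED = 8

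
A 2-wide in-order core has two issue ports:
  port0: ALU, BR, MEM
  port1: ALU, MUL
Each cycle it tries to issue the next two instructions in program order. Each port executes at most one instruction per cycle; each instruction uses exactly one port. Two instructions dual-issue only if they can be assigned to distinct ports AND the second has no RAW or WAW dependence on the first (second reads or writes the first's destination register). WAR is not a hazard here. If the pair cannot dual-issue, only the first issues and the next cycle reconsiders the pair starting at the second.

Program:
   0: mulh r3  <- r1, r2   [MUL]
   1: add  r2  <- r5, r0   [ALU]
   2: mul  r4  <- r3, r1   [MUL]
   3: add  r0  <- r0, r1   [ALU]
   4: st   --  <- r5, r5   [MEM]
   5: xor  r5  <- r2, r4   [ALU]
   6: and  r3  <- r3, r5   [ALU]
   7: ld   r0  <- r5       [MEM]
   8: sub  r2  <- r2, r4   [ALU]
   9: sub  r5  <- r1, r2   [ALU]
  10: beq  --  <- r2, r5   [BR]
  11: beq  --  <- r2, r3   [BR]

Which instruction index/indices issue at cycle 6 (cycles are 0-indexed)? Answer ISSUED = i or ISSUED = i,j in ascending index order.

ISSUED = 10

0. mulh.MUL/add.ALU @i0,i1  | dual
1. mul.MUL/add.ALU @i2,i3  | dual
2. st.MEM/xor.ALU @i4,i5  | dual
3. and.ALU/ld.MEM @i6,i7  | dual
4. sub.ALU @i8  | RAW r2
5. sub.ALU @i9  | RAW r5
6. beq.BR @i10  | no-port BR/BR
7. beq.BR @i11  | tail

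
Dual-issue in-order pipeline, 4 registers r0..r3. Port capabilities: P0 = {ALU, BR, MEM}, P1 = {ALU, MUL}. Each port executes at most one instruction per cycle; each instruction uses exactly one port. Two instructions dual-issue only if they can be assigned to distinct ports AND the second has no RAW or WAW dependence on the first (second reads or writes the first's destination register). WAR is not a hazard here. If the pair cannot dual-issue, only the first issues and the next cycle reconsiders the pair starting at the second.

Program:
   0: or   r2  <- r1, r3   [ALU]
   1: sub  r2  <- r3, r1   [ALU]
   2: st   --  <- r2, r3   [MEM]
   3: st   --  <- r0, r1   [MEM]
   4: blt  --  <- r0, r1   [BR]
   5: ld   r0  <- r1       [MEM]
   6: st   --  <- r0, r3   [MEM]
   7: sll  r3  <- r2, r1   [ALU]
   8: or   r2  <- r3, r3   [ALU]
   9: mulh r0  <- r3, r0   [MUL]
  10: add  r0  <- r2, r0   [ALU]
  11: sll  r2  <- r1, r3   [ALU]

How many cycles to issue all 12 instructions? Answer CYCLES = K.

CYCLES = 9

t=0 i0:or.ALU ; WAW r2
t=1 i1:sub.ALU ; RAW r2
t=2 i2:st.MEM ; no-port MEM/MEM
t=3 i3:st.MEM ; no-port MEM/BR
t=4 i4:blt.BR ; no-port BR/MEM
t=5 i5:ld.MEM ; no-port MEM/MEM
t=6 i6+i7:st.MEM;sll.ALU ; pair
t=7 i8+i9:or.ALU;mulh.MUL ; pair
t=8 i10+i11:add.ALU;sll.ALU ; pair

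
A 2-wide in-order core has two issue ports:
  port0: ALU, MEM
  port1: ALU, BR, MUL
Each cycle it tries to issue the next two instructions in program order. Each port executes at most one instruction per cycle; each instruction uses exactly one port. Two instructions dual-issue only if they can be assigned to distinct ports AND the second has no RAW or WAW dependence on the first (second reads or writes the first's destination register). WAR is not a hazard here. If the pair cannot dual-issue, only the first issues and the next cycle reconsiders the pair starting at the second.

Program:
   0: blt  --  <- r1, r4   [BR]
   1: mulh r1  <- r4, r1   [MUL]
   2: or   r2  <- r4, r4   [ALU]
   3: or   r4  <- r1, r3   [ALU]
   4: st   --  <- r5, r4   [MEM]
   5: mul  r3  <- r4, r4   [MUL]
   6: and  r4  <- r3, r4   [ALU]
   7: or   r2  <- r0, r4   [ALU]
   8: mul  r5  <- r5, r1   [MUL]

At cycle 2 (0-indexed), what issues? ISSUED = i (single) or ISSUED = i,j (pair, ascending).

ISSUED = 3

  cy0 -> i0 (blt) no-port BR/MUL
  cy1 -> i1/i2 (mulh+or) 2-wide
  cy2 -> i3 (or) RAW r4
  cy3 -> i4/i5 (st+mul) 2-wide
  cy4 -> i6 (and) RAW r4
  cy5 -> i7/i8 (or+mul) 2-wide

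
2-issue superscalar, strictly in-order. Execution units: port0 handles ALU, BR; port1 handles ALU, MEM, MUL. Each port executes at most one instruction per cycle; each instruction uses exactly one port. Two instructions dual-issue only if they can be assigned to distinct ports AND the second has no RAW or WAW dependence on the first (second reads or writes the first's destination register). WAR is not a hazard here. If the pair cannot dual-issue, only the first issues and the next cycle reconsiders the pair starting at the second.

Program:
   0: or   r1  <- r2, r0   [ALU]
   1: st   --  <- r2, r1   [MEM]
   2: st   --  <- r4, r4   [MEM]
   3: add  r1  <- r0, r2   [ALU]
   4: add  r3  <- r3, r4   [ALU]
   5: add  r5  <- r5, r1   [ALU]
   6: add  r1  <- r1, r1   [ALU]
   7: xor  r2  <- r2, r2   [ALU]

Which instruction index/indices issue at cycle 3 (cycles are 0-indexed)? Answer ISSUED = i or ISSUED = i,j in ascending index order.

0. or @i0  | RAW r1
1. st @i1  | no-port MEM/MEM
2. st/add @i2/i3  | dual
3. add/add @i4/i5  | dual
4. add/xor @i6/i7  | dual

ISSUED = 4,5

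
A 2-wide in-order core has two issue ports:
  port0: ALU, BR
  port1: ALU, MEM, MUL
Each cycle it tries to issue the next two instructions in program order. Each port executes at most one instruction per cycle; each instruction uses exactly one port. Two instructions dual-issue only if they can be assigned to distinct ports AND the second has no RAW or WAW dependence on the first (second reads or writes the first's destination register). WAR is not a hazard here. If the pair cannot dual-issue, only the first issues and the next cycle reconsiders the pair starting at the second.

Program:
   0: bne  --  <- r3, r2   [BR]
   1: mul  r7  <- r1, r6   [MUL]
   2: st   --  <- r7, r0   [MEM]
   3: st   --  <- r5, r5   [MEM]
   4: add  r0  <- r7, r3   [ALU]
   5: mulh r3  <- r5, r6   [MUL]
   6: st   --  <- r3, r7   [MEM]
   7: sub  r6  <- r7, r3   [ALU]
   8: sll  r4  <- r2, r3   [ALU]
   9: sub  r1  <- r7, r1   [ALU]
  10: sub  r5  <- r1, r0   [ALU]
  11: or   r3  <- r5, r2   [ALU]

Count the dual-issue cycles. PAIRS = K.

PAIRS = 4

c0: i0,i1 bne.BR;mul.MUL  dual
c1: i2 st.MEM  no-port MEM/MEM
c2: i3,i4 st.MEM;add.ALU  dual
c3: i5 mulh.MUL  no-port MUL/MEM
c4: i6,i7 st.MEM;sub.ALU  dual
c5: i8,i9 sll.ALU;sub.ALU  dual
c6: i10 sub.ALU  RAW r5
c7: i11 or.ALU  tail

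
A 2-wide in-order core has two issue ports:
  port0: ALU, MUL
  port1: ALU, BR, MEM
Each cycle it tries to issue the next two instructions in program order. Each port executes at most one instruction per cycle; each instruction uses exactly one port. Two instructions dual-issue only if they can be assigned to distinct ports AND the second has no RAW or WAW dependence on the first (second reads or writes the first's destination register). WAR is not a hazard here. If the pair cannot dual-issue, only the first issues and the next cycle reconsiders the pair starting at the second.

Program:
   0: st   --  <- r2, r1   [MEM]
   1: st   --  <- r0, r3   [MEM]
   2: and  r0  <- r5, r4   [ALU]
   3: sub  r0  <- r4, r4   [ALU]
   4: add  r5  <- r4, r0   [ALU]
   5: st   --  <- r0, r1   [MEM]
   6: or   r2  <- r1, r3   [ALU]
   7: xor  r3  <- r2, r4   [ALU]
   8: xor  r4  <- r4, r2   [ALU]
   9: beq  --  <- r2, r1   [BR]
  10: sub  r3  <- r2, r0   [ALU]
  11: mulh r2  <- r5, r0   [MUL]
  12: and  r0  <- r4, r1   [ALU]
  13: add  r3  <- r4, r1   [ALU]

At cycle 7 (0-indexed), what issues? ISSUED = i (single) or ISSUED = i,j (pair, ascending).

  cy0 -> i0 (st) no-port MEM/MEM
  cy1 -> i1&i2 (st and) 2-wide
  cy2 -> i3 (sub) RAW r0
  cy3 -> i4&i5 (add st) 2-wide
  cy4 -> i6 (or) RAW r2
  cy5 -> i7&i8 (xor xor) 2-wide
  cy6 -> i9&i10 (beq sub) 2-wide
  cy7 -> i11&i12 (mulh and) 2-wide
  cy8 -> i13 (add) tail

ISSUED = 11,12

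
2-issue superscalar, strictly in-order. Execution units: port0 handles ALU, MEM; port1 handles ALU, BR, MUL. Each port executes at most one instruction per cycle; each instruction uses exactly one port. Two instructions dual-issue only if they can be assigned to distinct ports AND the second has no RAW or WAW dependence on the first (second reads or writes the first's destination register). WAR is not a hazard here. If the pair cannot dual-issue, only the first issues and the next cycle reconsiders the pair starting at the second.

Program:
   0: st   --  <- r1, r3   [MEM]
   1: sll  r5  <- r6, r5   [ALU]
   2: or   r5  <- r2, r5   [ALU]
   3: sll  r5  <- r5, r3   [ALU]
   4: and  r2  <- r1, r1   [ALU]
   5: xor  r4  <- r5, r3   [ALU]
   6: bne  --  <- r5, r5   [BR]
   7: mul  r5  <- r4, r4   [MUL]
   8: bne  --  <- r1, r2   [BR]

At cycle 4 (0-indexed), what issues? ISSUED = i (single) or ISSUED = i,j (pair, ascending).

ISSUED = 7

c0: i0+i1 st sll  dual
c1: i2 or  RAW+WAW r5
c2: i3+i4 sll and  dual
c3: i5+i6 xor bne  dual
c4: i7 mul  no-port MUL/BR
c5: i8 bne  tail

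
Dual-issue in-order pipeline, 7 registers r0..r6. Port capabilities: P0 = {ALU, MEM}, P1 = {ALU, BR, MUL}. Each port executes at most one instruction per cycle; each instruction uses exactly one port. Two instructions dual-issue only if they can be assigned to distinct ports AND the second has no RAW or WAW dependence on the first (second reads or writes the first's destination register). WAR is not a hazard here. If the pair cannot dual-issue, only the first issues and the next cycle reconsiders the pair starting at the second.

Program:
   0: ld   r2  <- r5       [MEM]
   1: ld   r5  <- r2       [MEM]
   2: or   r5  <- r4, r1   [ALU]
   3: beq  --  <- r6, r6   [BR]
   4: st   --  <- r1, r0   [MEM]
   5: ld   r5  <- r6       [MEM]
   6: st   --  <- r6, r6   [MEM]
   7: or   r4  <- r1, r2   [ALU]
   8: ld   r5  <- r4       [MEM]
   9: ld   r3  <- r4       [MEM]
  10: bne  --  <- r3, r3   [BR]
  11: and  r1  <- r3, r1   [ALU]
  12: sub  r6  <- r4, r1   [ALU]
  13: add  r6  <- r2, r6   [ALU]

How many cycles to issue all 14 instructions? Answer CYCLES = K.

  cy0 -> i0 (ld.MEM) no-port MEM/MEM
  cy1 -> i1 (ld.MEM) WAW r5
  cy2 -> i2+i3 (or.ALU;beq.BR) pair
  cy3 -> i4 (st.MEM) no-port MEM/MEM
  cy4 -> i5 (ld.MEM) no-port MEM/MEM
  cy5 -> i6+i7 (st.MEM;or.ALU) pair
  cy6 -> i8 (ld.MEM) no-port MEM/MEM
  cy7 -> i9 (ld.MEM) RAW r3
  cy8 -> i10+i11 (bne.BR;and.ALU) pair
  cy9 -> i12 (sub.ALU) RAW+WAW r6
  cy10 -> i13 (add.ALU) tail

CYCLES = 11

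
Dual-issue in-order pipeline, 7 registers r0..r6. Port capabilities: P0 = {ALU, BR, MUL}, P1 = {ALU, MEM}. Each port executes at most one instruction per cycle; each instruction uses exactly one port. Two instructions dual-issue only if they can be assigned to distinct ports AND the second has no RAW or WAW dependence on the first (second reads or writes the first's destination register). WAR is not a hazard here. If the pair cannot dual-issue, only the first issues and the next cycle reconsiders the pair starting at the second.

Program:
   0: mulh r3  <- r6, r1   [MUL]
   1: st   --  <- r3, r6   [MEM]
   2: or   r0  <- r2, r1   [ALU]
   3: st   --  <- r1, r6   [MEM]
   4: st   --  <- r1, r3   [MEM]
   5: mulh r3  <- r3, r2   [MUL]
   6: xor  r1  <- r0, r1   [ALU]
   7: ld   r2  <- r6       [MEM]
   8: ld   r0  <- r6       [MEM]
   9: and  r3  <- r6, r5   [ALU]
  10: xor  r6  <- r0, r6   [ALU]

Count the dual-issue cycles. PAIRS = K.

PAIRS = 4

c0: i0 mulh  RAW r3
c1: i1&i2 st+or  pair
c2: i3 st  no-port MEM/MEM
c3: i4&i5 st+mulh  pair
c4: i6&i7 xor+ld  pair
c5: i8&i9 ld+and  pair
c6: i10 xor  tail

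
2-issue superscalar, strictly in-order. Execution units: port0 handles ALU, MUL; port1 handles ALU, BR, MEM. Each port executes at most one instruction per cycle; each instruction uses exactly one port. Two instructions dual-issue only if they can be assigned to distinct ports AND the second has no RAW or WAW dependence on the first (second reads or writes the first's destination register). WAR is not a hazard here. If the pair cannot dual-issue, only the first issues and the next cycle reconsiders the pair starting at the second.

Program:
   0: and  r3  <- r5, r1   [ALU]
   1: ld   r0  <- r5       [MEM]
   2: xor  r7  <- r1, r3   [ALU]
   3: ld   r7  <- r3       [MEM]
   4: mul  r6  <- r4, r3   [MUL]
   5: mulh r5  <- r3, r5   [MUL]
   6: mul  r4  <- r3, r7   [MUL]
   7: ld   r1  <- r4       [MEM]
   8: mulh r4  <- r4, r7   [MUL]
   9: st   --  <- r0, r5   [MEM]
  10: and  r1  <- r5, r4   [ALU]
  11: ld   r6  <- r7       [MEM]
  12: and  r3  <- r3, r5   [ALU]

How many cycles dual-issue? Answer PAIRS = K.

c0: i0+i1 and.ALU ld.MEM  2-wide
c1: i2 xor.ALU  WAW r7
c2: i3+i4 ld.MEM mul.MUL  2-wide
c3: i5 mulh.MUL  no-port MUL/MUL
c4: i6 mul.MUL  RAW r4
c5: i7+i8 ld.MEM mulh.MUL  2-wide
c6: i9+i10 st.MEM and.ALU  2-wide
c7: i11+i12 ld.MEM and.ALU  2-wide

PAIRS = 5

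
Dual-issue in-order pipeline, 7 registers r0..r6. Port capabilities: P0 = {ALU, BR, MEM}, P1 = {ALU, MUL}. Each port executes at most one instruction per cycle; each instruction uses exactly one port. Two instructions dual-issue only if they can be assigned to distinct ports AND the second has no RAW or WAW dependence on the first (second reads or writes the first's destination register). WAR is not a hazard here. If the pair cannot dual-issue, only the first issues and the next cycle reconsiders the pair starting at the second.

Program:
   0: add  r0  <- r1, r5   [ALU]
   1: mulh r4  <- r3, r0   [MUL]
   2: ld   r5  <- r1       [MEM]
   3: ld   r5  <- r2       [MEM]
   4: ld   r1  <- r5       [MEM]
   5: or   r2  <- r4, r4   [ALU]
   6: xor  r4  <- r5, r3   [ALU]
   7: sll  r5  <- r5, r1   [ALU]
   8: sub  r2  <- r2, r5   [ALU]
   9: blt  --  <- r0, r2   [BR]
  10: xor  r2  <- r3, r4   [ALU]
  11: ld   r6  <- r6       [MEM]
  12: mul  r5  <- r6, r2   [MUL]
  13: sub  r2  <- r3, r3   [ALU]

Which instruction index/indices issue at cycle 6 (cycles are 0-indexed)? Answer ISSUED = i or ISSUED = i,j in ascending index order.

  cy0 -> i0 (add) RAW r0
  cy1 -> i1,i2 (mulh+ld) dual
  cy2 -> i3 (ld) no-port MEM/MEM
  cy3 -> i4,i5 (ld+or) dual
  cy4 -> i6,i7 (xor+sll) dual
  cy5 -> i8 (sub) RAW r2
  cy6 -> i9,i10 (blt+xor) dual
  cy7 -> i11 (ld) RAW r6
  cy8 -> i12,i13 (mul+sub) dual

ISSUED = 9,10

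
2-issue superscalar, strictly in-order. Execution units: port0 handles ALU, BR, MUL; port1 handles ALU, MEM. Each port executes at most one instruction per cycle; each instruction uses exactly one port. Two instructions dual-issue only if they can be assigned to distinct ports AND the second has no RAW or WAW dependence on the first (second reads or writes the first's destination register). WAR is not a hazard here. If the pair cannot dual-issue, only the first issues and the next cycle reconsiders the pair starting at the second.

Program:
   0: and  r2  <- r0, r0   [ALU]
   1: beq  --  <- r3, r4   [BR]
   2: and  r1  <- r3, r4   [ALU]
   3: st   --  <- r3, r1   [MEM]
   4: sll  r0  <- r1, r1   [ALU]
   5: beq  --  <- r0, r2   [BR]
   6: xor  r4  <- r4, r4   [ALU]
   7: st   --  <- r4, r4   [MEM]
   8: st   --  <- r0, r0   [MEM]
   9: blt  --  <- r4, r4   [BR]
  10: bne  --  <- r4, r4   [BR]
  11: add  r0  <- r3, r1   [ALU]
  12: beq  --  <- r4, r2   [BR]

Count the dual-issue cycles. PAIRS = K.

  cy0 -> i0,i1 (and;beq) 2-wide
  cy1 -> i2 (and) RAW r1
  cy2 -> i3,i4 (st;sll) 2-wide
  cy3 -> i5,i6 (beq;xor) 2-wide
  cy4 -> i7 (st) no-port MEM/MEM
  cy5 -> i8,i9 (st;blt) 2-wide
  cy6 -> i10,i11 (bne;add) 2-wide
  cy7 -> i12 (beq) tail

PAIRS = 5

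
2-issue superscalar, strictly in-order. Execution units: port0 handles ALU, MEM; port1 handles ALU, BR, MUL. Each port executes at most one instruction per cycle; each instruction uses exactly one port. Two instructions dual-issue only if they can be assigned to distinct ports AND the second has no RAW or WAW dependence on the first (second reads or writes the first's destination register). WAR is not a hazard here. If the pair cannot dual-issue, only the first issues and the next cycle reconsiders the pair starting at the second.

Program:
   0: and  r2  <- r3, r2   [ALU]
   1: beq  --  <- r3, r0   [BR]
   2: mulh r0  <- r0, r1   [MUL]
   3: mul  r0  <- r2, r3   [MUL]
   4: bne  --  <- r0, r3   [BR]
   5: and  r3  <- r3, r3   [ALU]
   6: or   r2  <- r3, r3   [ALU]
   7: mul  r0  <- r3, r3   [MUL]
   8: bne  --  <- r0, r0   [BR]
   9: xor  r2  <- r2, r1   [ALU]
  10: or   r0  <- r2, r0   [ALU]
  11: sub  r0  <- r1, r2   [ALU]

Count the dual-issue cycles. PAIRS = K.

PAIRS = 4

c0: i0+i1 and beq  pair
c1: i2 mulh  no-port MUL/MUL
c2: i3 mul  no-port MUL/BR
c3: i4+i5 bne and  pair
c4: i6+i7 or mul  pair
c5: i8+i9 bne xor  pair
c6: i10 or  WAW r0
c7: i11 sub  tail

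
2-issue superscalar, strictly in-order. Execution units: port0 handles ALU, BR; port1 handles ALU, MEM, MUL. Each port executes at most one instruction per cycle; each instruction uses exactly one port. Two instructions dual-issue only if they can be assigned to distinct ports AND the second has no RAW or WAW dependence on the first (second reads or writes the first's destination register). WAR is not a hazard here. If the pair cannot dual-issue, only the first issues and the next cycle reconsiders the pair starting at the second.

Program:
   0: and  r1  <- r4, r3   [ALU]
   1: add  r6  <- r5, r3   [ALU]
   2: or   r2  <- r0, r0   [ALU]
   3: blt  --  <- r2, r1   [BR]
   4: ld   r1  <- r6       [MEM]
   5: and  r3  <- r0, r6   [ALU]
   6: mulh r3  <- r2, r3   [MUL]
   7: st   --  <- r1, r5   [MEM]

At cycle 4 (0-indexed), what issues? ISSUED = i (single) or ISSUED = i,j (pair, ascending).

ISSUED = 6

#0 head=0: and.ALU+add.ALU i0,i1 dual
#1 head=2: or.ALU i2 RAW r2
#2 head=3: blt.BR+ld.MEM i3,i4 dual
#3 head=5: and.ALU i5 RAW+WAW r3
#4 head=6: mulh.MUL i6 no-port MUL/MEM
#5 head=7: st.MEM i7 tail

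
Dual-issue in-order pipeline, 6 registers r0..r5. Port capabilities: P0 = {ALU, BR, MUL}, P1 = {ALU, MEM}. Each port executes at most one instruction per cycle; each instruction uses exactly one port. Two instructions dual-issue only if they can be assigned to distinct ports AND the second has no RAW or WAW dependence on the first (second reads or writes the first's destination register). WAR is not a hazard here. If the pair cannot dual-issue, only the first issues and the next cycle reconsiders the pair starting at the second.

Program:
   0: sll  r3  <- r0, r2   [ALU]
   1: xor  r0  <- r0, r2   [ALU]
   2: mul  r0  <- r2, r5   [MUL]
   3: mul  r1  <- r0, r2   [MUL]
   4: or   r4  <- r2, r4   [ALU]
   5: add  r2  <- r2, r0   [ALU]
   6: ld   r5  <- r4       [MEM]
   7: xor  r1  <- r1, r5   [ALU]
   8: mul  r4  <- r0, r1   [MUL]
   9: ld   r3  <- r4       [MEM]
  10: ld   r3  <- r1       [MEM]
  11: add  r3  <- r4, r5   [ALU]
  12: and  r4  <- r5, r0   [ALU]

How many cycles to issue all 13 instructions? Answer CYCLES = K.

CYCLES = 9

[0] i0&i1  sll xor  -- 2-wide
[1] i2  mul  -- no-port MUL/MUL
[2] i3&i4  mul or  -- 2-wide
[3] i5&i6  add ld  -- 2-wide
[4] i7  xor  -- RAW r1
[5] i8  mul  -- RAW r4
[6] i9  ld  -- no-port MEM/MEM
[7] i10  ld  -- WAW r3
[8] i11&i12  add and  -- 2-wide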